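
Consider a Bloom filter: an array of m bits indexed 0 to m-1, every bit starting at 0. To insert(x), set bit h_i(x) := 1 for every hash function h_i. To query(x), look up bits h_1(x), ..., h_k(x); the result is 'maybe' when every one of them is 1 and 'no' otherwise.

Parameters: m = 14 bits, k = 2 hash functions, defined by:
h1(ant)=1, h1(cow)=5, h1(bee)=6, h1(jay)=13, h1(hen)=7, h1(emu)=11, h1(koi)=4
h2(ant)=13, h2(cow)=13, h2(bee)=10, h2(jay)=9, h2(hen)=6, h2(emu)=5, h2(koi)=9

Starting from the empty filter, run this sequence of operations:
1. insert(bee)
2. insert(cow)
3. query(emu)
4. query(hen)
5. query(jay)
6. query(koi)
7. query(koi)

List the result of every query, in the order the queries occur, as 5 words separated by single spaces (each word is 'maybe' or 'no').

Answer: no no no no no

Derivation:
Start: bits=00000000000000
Op 1: insert bee -> sets bits 6 10 -> bits=00000010001000
Op 2: insert cow -> sets bits 5 13 -> bits=00000110001001
Op 3: query emu -> checks bit5=1, bit11=0 (has a 0) -> no
Op 4: query hen -> checks bit6=1, bit7=0 (has a 0) -> no
Op 5: query jay -> checks bit9=0, bit13=1 (has a 0) -> no
Op 6: query koi -> checks bit4=0, bit9=0 (has a 0) -> no
Op 7: query koi -> checks bit4=0, bit9=0 (has a 0) -> no
Query results in order: no no no no no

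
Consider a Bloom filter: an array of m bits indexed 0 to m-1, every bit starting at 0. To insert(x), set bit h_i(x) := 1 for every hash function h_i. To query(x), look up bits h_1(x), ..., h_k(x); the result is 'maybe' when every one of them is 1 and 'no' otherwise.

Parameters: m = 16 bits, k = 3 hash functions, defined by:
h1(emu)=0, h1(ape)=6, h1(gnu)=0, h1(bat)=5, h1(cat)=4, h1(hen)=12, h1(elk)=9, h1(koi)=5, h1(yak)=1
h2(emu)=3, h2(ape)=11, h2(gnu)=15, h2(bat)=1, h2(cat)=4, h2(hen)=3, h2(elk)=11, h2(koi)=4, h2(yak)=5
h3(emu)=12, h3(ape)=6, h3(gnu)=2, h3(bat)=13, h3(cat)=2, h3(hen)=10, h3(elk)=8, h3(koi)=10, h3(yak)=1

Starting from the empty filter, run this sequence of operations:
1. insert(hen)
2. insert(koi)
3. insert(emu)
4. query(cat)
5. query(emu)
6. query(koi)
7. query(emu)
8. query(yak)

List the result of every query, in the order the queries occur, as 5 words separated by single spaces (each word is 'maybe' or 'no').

Start: bits=0000000000000000
Op 1: insert hen -> sets bits 3 10 12 -> bits=0001000000101000
Op 2: insert koi -> sets bits 4 5 10 -> bits=0001110000101000
Op 3: insert emu -> sets bits 0 3 12 -> bits=1001110000101000
Op 4: query cat -> checks bit2=0, bit4=1 (has a 0) -> no
Op 5: query emu -> checks bit0=1, bit3=1, bit12=1 (all 1) -> maybe
Op 6: query koi -> checks bit4=1, bit5=1, bit10=1 (all 1) -> maybe
Op 7: query emu -> checks bit0=1, bit3=1, bit12=1 (all 1) -> maybe
Op 8: query yak -> checks bit1=0, bit5=1 (has a 0) -> no
Query results in order: no maybe maybe maybe no

Answer: no maybe maybe maybe no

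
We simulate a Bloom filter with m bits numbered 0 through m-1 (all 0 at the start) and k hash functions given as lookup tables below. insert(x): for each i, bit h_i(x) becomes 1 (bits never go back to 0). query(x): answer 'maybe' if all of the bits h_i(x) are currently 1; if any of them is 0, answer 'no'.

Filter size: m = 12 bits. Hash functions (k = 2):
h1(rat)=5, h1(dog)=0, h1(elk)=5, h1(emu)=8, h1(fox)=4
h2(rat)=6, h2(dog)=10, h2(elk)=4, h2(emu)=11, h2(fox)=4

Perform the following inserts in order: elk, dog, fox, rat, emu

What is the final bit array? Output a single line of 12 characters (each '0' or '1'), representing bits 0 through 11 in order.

Start: bits=000000000000
After insert 'elk': sets bits 4 5 -> bits=000011000000
After insert 'dog': sets bits 0 10 -> bits=100011000010
After insert 'fox': sets bits 4 -> bits=100011000010
After insert 'rat': sets bits 5 6 -> bits=100011100010
After insert 'emu': sets bits 8 11 -> bits=100011101011

Answer: 100011101011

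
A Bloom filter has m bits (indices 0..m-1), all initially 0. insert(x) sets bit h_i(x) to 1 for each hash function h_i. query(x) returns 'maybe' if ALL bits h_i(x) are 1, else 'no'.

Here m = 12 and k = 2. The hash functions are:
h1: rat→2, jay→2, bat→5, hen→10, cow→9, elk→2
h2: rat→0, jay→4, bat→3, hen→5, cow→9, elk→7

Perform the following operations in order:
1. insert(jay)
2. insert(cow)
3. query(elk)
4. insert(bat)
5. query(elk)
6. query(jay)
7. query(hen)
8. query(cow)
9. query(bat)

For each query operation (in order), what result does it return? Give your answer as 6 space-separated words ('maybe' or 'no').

Answer: no no maybe no maybe maybe

Derivation:
Start: bits=000000000000
Op 1: insert jay -> sets bits 2 4 -> bits=001010000000
Op 2: insert cow -> sets bits 9 -> bits=001010000100
Op 3: query elk -> checks bit2=1, bit7=0 (has a 0) -> no
Op 4: insert bat -> sets bits 3 5 -> bits=001111000100
Op 5: query elk -> checks bit2=1, bit7=0 (has a 0) -> no
Op 6: query jay -> checks bit2=1, bit4=1 (all 1) -> maybe
Op 7: query hen -> checks bit5=1, bit10=0 (has a 0) -> no
Op 8: query cow -> checks bit9=1 (all 1) -> maybe
Op 9: query bat -> checks bit3=1, bit5=1 (all 1) -> maybe
Query results in order: no no maybe no maybe maybe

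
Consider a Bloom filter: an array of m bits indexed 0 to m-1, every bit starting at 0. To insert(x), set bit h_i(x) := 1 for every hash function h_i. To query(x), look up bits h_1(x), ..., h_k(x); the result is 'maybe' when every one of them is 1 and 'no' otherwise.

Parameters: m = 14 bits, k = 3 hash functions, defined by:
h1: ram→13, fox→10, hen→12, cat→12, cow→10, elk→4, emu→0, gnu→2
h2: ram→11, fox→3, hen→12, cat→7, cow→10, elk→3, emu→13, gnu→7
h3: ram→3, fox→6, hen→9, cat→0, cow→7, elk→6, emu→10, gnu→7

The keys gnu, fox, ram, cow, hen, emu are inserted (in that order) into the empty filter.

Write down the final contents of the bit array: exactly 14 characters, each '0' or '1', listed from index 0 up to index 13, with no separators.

Start: bits=00000000000000
After insert 'gnu': sets bits 2 7 -> bits=00100001000000
After insert 'fox': sets bits 3 6 10 -> bits=00110011001000
After insert 'ram': sets bits 3 11 13 -> bits=00110011001101
After insert 'cow': sets bits 7 10 -> bits=00110011001101
After insert 'hen': sets bits 9 12 -> bits=00110011011111
After insert 'emu': sets bits 0 10 13 -> bits=10110011011111

Answer: 10110011011111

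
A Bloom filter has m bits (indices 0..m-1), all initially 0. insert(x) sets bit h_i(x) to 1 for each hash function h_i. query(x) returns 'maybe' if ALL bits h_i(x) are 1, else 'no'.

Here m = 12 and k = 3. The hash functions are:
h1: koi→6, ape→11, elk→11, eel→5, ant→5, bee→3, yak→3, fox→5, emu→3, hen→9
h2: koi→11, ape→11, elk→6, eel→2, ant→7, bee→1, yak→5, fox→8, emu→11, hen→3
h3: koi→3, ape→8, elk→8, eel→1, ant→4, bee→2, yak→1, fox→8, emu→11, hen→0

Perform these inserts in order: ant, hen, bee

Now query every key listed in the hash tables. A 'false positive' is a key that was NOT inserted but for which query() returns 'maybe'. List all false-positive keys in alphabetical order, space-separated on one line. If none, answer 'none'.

Start: bits=000000000000
After insert 'ant': sets bits 4 5 7 -> bits=000011010000
After insert 'hen': sets bits 0 3 9 -> bits=100111010100
After insert 'bee': sets bits 1 2 3 -> bits=111111010100
Not inserted: ape eel elk emu fox koi yak — query each against bits=111111010100:
query ape: checks bit8=0, bit11=0 (has a 0) -> no => not a false positive
query eel: checks bit1=1, bit2=1, bit5=1 (all 1) -> maybe => FALSE POSITIVE
query elk: checks bit6=0, bit8=0, bit11=0 (has a 0) -> no => not a false positive
query emu: checks bit3=1, bit11=0 (has a 0) -> no => not a false positive
query fox: checks bit5=1, bit8=0 (has a 0) -> no => not a false positive
query koi: checks bit3=1, bit6=0, bit11=0 (has a 0) -> no => not a false positive
query yak: checks bit1=1, bit3=1, bit5=1 (all 1) -> maybe => FALSE POSITIVE
False positives (alphabetical): eel yak

Answer: eel yak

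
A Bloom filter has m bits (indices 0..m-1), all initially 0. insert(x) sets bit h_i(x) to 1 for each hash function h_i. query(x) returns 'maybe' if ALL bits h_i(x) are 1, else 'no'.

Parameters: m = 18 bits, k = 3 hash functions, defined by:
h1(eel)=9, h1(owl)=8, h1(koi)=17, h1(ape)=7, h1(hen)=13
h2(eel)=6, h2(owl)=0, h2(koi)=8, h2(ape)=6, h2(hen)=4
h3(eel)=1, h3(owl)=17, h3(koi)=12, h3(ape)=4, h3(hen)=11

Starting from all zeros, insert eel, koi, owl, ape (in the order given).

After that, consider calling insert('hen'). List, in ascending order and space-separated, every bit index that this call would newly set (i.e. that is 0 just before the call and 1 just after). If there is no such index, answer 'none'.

Answer: 11 13

Derivation:
Start: bits=000000000000000000
After insert 'eel': sets bits 1 6 9 -> bits=010000100100000000
After insert 'koi': sets bits 8 12 17 -> bits=010000101100100001
After insert 'owl': sets bits 0 8 17 -> bits=110000101100100001
After insert 'ape': sets bits 4 6 7 -> bits=110010111100100001
insert 'hen' would touch bits 4 11 13; currently bit4=1, bit11=0, bit13=0
Bits that are 0 among those (would change 0->1): 11 13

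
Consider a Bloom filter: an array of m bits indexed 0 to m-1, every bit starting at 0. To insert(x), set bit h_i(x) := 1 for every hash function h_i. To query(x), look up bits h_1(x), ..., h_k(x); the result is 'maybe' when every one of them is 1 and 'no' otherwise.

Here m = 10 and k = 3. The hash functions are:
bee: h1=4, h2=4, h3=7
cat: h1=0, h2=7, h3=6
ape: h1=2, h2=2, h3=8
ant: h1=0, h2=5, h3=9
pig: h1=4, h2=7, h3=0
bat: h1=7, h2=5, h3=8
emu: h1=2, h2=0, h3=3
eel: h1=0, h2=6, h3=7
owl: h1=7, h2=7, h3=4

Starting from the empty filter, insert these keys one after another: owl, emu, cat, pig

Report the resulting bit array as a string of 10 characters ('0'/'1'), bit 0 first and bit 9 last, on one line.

Start: bits=0000000000
After insert 'owl': sets bits 4 7 -> bits=0000100100
After insert 'emu': sets bits 0 2 3 -> bits=1011100100
After insert 'cat': sets bits 0 6 7 -> bits=1011101100
After insert 'pig': sets bits 0 4 7 -> bits=1011101100

Answer: 1011101100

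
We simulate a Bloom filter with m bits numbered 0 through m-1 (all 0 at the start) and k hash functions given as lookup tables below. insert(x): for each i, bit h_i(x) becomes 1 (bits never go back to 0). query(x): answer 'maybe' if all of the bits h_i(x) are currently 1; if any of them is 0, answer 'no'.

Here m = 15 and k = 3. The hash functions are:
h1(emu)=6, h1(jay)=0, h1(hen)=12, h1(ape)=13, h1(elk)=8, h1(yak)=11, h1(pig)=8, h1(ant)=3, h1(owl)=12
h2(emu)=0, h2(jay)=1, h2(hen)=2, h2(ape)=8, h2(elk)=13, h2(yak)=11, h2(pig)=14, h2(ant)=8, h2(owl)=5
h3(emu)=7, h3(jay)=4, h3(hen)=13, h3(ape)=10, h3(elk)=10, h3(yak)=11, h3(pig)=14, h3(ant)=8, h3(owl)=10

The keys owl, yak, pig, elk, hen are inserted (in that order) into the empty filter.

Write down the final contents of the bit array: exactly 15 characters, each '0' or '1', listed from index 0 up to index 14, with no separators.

Answer: 001001001011111

Derivation:
Start: bits=000000000000000
After insert 'owl': sets bits 5 10 12 -> bits=000001000010100
After insert 'yak': sets bits 11 -> bits=000001000011100
After insert 'pig': sets bits 8 14 -> bits=000001001011101
After insert 'elk': sets bits 8 10 13 -> bits=000001001011111
After insert 'hen': sets bits 2 12 13 -> bits=001001001011111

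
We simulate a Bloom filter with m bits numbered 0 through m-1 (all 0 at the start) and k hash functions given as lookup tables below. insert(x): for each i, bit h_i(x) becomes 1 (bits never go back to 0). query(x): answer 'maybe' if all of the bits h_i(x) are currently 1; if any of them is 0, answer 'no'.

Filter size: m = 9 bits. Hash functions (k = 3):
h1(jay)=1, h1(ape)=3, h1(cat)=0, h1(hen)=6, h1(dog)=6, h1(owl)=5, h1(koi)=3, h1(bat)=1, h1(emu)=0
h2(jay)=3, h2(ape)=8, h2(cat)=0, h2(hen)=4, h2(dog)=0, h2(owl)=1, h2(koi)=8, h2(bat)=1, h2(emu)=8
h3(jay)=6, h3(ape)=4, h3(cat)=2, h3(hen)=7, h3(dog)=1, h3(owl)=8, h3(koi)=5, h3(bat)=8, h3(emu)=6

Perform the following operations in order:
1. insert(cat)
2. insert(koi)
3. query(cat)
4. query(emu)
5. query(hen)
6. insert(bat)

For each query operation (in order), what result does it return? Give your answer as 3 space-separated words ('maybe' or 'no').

Start: bits=000000000
Op 1: insert cat -> sets bits 0 2 -> bits=101000000
Op 2: insert koi -> sets bits 3 5 8 -> bits=101101001
Op 3: query cat -> checks bit0=1, bit2=1 (all 1) -> maybe
Op 4: query emu -> checks bit0=1, bit6=0, bit8=1 (has a 0) -> no
Op 5: query hen -> checks bit4=0, bit6=0, bit7=0 (has a 0) -> no
Op 6: insert bat -> sets bits 1 8 -> bits=111101001
Query results in order: maybe no no

Answer: maybe no no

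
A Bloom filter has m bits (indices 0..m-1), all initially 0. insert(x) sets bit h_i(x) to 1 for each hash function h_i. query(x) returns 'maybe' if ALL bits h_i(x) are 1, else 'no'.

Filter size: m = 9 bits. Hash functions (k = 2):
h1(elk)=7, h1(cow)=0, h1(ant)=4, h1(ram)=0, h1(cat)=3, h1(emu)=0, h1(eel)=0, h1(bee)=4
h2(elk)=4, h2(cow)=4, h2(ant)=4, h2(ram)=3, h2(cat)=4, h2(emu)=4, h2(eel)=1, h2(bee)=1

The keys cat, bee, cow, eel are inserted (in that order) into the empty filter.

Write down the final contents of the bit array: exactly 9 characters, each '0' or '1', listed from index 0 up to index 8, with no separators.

Start: bits=000000000
After insert 'cat': sets bits 3 4 -> bits=000110000
After insert 'bee': sets bits 1 4 -> bits=010110000
After insert 'cow': sets bits 0 4 -> bits=110110000
After insert 'eel': sets bits 0 1 -> bits=110110000

Answer: 110110000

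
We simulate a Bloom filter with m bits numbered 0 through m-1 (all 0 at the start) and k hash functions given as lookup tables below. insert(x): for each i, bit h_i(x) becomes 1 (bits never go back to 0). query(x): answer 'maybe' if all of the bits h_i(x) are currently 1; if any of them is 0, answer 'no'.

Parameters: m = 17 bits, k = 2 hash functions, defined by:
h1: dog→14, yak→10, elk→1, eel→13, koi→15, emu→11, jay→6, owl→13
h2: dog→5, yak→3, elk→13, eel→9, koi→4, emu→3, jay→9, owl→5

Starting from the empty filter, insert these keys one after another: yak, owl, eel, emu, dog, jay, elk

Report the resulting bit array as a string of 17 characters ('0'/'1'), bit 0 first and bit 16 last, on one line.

Answer: 01010110011101100

Derivation:
Start: bits=00000000000000000
After insert 'yak': sets bits 3 10 -> bits=00010000001000000
After insert 'owl': sets bits 5 13 -> bits=00010100001001000
After insert 'eel': sets bits 9 13 -> bits=00010100011001000
After insert 'emu': sets bits 3 11 -> bits=00010100011101000
After insert 'dog': sets bits 5 14 -> bits=00010100011101100
After insert 'jay': sets bits 6 9 -> bits=00010110011101100
After insert 'elk': sets bits 1 13 -> bits=01010110011101100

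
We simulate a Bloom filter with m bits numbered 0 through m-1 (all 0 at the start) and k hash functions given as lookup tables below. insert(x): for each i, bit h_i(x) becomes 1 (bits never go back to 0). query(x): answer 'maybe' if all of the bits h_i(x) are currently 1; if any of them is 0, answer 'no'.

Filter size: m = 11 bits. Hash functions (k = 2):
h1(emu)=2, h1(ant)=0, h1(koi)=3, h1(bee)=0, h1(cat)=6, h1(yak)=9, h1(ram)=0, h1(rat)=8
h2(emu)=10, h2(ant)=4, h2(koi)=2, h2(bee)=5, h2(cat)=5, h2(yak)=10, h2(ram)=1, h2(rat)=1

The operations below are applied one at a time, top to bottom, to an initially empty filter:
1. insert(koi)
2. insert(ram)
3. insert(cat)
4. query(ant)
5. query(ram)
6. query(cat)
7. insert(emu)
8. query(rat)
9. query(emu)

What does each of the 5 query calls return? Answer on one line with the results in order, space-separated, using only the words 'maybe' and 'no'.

Answer: no maybe maybe no maybe

Derivation:
Start: bits=00000000000
Op 1: insert koi -> sets bits 2 3 -> bits=00110000000
Op 2: insert ram -> sets bits 0 1 -> bits=11110000000
Op 3: insert cat -> sets bits 5 6 -> bits=11110110000
Op 4: query ant -> checks bit0=1, bit4=0 (has a 0) -> no
Op 5: query ram -> checks bit0=1, bit1=1 (all 1) -> maybe
Op 6: query cat -> checks bit5=1, bit6=1 (all 1) -> maybe
Op 7: insert emu -> sets bits 2 10 -> bits=11110110001
Op 8: query rat -> checks bit1=1, bit8=0 (has a 0) -> no
Op 9: query emu -> checks bit2=1, bit10=1 (all 1) -> maybe
Query results in order: no maybe maybe no maybe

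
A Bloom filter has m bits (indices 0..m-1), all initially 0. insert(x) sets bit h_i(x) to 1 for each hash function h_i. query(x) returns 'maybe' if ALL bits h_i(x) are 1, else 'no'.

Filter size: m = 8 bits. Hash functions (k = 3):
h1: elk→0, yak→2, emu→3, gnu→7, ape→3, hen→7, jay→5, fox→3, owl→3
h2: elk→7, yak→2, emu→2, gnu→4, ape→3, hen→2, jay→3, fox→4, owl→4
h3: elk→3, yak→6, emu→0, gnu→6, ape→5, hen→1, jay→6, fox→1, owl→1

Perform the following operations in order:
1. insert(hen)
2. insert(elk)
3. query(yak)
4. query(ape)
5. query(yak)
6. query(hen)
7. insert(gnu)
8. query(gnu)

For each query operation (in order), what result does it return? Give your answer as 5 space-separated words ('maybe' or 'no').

Start: bits=00000000
Op 1: insert hen -> sets bits 1 2 7 -> bits=01100001
Op 2: insert elk -> sets bits 0 3 7 -> bits=11110001
Op 3: query yak -> checks bit2=1, bit6=0 (has a 0) -> no
Op 4: query ape -> checks bit3=1, bit5=0 (has a 0) -> no
Op 5: query yak -> checks bit2=1, bit6=0 (has a 0) -> no
Op 6: query hen -> checks bit1=1, bit2=1, bit7=1 (all 1) -> maybe
Op 7: insert gnu -> sets bits 4 6 7 -> bits=11111011
Op 8: query gnu -> checks bit4=1, bit6=1, bit7=1 (all 1) -> maybe
Query results in order: no no no maybe maybe

Answer: no no no maybe maybe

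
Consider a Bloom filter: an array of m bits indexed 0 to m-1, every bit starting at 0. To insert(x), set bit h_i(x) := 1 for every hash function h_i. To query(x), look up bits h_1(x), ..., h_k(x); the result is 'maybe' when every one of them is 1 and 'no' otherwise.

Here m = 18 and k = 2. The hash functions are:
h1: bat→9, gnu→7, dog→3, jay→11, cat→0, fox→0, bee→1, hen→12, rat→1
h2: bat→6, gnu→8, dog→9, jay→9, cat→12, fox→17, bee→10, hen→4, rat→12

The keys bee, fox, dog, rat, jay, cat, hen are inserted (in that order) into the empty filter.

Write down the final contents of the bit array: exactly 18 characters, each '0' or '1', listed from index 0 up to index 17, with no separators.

Answer: 110110000111100001

Derivation:
Start: bits=000000000000000000
After insert 'bee': sets bits 1 10 -> bits=010000000010000000
After insert 'fox': sets bits 0 17 -> bits=110000000010000001
After insert 'dog': sets bits 3 9 -> bits=110100000110000001
After insert 'rat': sets bits 1 12 -> bits=110100000110100001
After insert 'jay': sets bits 9 11 -> bits=110100000111100001
After insert 'cat': sets bits 0 12 -> bits=110100000111100001
After insert 'hen': sets bits 4 12 -> bits=110110000111100001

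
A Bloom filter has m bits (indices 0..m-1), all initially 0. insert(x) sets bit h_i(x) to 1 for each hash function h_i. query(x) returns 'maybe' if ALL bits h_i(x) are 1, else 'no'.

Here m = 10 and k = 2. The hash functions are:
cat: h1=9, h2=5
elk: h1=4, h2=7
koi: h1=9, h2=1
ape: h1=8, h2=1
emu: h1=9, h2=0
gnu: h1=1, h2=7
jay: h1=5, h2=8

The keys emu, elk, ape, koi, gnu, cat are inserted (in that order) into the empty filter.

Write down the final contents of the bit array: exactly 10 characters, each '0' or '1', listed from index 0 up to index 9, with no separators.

Answer: 1100110111

Derivation:
Start: bits=0000000000
After insert 'emu': sets bits 0 9 -> bits=1000000001
After insert 'elk': sets bits 4 7 -> bits=1000100101
After insert 'ape': sets bits 1 8 -> bits=1100100111
After insert 'koi': sets bits 1 9 -> bits=1100100111
After insert 'gnu': sets bits 1 7 -> bits=1100100111
After insert 'cat': sets bits 5 9 -> bits=1100110111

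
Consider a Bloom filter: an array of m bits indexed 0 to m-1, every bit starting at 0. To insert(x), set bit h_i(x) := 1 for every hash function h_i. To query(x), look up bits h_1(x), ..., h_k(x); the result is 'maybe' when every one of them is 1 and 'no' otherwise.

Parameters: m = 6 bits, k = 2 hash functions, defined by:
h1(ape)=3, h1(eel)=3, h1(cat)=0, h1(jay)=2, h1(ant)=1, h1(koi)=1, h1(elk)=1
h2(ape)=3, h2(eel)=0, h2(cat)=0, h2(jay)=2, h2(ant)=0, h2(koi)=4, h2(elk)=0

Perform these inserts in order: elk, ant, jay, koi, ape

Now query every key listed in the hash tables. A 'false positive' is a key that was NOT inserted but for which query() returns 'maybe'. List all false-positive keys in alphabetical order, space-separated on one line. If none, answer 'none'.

Start: bits=000000
After insert 'elk': sets bits 0 1 -> bits=110000
After insert 'ant': sets bits 0 1 -> bits=110000
After insert 'jay': sets bits 2 -> bits=111000
After insert 'koi': sets bits 1 4 -> bits=111010
After insert 'ape': sets bits 3 -> bits=111110
Not inserted: cat eel — query each against bits=111110:
query cat: checks bit0=1 (all 1) -> maybe => FALSE POSITIVE
query eel: checks bit0=1, bit3=1 (all 1) -> maybe => FALSE POSITIVE
False positives (alphabetical): cat eel

Answer: cat eel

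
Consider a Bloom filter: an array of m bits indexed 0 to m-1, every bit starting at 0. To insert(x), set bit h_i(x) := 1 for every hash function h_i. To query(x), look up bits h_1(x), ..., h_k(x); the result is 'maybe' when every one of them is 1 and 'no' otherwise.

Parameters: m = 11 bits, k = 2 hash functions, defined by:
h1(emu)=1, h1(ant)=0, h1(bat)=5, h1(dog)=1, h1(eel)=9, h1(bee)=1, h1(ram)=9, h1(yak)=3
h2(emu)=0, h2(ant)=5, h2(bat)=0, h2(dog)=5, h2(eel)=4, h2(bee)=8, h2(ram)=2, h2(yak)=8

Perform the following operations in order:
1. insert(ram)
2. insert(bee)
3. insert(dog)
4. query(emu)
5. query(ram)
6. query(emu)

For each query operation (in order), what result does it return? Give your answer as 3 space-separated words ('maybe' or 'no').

Start: bits=00000000000
Op 1: insert ram -> sets bits 2 9 -> bits=00100000010
Op 2: insert bee -> sets bits 1 8 -> bits=01100000110
Op 3: insert dog -> sets bits 1 5 -> bits=01100100110
Op 4: query emu -> checks bit0=0, bit1=1 (has a 0) -> no
Op 5: query ram -> checks bit2=1, bit9=1 (all 1) -> maybe
Op 6: query emu -> checks bit0=0, bit1=1 (has a 0) -> no
Query results in order: no maybe no

Answer: no maybe no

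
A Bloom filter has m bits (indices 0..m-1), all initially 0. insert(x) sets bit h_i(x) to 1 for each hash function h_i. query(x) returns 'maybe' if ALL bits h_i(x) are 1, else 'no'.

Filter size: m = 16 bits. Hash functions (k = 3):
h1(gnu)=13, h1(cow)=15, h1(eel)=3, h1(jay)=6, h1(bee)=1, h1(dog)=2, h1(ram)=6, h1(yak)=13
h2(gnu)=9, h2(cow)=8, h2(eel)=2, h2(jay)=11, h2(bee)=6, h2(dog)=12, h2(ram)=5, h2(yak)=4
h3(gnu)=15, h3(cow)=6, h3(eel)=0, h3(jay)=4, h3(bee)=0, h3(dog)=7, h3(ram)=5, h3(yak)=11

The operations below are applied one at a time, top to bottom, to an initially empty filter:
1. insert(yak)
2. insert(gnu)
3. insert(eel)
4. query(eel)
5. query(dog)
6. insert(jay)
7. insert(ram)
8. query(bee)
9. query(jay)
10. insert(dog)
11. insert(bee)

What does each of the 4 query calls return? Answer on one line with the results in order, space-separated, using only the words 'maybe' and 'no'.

Start: bits=0000000000000000
Op 1: insert yak -> sets bits 4 11 13 -> bits=0000100000010100
Op 2: insert gnu -> sets bits 9 13 15 -> bits=0000100001010101
Op 3: insert eel -> sets bits 0 2 3 -> bits=1011100001010101
Op 4: query eel -> checks bit0=1, bit2=1, bit3=1 (all 1) -> maybe
Op 5: query dog -> checks bit2=1, bit7=0, bit12=0 (has a 0) -> no
Op 6: insert jay -> sets bits 4 6 11 -> bits=1011101001010101
Op 7: insert ram -> sets bits 5 6 -> bits=1011111001010101
Op 8: query bee -> checks bit0=1, bit1=0, bit6=1 (has a 0) -> no
Op 9: query jay -> checks bit4=1, bit6=1, bit11=1 (all 1) -> maybe
Op 10: insert dog -> sets bits 2 7 12 -> bits=1011111101011101
Op 11: insert bee -> sets bits 0 1 6 -> bits=1111111101011101
Query results in order: maybe no no maybe

Answer: maybe no no maybe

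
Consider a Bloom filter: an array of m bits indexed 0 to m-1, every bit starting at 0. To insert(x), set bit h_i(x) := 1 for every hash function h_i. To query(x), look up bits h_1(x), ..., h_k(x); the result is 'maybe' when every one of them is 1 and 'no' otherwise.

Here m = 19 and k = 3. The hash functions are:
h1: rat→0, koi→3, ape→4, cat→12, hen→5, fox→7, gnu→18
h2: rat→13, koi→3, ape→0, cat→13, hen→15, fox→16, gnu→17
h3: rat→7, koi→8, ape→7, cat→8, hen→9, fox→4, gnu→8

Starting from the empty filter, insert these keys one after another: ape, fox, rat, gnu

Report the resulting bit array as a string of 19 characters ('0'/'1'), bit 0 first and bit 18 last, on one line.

Answer: 1000100110000100111

Derivation:
Start: bits=0000000000000000000
After insert 'ape': sets bits 0 4 7 -> bits=1000100100000000000
After insert 'fox': sets bits 4 7 16 -> bits=1000100100000000100
After insert 'rat': sets bits 0 7 13 -> bits=1000100100000100100
After insert 'gnu': sets bits 8 17 18 -> bits=1000100110000100111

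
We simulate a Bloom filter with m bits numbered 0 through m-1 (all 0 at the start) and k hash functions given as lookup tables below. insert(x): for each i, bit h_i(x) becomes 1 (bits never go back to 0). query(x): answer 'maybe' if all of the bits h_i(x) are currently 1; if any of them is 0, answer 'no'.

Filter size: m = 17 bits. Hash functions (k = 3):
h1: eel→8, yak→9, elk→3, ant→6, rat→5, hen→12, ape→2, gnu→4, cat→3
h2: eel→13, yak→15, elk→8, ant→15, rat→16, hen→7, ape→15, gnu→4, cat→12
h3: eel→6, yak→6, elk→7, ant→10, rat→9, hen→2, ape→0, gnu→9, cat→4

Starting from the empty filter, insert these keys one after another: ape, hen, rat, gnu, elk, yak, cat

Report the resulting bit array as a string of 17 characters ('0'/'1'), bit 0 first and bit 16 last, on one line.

Start: bits=00000000000000000
After insert 'ape': sets bits 0 2 15 -> bits=10100000000000010
After insert 'hen': sets bits 2 7 12 -> bits=10100001000010010
After insert 'rat': sets bits 5 9 16 -> bits=10100101010010011
After insert 'gnu': sets bits 4 9 -> bits=10101101010010011
After insert 'elk': sets bits 3 7 8 -> bits=10111101110010011
After insert 'yak': sets bits 6 9 15 -> bits=10111111110010011
After insert 'cat': sets bits 3 4 12 -> bits=10111111110010011

Answer: 10111111110010011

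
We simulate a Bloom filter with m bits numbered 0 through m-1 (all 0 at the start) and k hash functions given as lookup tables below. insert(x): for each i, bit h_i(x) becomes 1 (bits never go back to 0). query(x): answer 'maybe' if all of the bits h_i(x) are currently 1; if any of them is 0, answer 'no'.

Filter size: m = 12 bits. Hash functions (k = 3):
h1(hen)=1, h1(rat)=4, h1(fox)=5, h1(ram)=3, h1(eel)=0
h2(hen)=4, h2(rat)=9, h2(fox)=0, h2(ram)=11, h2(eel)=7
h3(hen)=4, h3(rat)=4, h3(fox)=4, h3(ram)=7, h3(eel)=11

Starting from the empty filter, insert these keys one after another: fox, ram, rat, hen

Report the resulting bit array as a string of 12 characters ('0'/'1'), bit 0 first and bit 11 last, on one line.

Answer: 110111010101

Derivation:
Start: bits=000000000000
After insert 'fox': sets bits 0 4 5 -> bits=100011000000
After insert 'ram': sets bits 3 7 11 -> bits=100111010001
After insert 'rat': sets bits 4 9 -> bits=100111010101
After insert 'hen': sets bits 1 4 -> bits=110111010101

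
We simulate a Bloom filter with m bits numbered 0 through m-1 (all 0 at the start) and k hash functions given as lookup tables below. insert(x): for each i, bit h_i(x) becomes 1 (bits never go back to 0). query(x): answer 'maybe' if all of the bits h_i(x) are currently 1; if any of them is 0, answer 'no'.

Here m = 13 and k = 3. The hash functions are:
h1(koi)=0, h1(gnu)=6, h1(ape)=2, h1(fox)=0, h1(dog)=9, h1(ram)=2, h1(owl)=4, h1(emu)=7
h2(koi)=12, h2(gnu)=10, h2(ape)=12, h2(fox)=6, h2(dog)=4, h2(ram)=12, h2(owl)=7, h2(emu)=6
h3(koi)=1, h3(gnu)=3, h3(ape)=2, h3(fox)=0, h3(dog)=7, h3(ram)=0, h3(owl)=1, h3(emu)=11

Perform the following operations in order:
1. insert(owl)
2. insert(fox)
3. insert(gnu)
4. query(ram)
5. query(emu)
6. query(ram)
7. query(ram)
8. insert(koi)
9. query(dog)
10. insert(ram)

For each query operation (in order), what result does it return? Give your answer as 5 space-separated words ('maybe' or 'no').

Answer: no no no no no

Derivation:
Start: bits=0000000000000
Op 1: insert owl -> sets bits 1 4 7 -> bits=0100100100000
Op 2: insert fox -> sets bits 0 6 -> bits=1100101100000
Op 3: insert gnu -> sets bits 3 6 10 -> bits=1101101100100
Op 4: query ram -> checks bit0=1, bit2=0, bit12=0 (has a 0) -> no
Op 5: query emu -> checks bit6=1, bit7=1, bit11=0 (has a 0) -> no
Op 6: query ram -> checks bit0=1, bit2=0, bit12=0 (has a 0) -> no
Op 7: query ram -> checks bit0=1, bit2=0, bit12=0 (has a 0) -> no
Op 8: insert koi -> sets bits 0 1 12 -> bits=1101101100101
Op 9: query dog -> checks bit4=1, bit7=1, bit9=0 (has a 0) -> no
Op 10: insert ram -> sets bits 0 2 12 -> bits=1111101100101
Query results in order: no no no no no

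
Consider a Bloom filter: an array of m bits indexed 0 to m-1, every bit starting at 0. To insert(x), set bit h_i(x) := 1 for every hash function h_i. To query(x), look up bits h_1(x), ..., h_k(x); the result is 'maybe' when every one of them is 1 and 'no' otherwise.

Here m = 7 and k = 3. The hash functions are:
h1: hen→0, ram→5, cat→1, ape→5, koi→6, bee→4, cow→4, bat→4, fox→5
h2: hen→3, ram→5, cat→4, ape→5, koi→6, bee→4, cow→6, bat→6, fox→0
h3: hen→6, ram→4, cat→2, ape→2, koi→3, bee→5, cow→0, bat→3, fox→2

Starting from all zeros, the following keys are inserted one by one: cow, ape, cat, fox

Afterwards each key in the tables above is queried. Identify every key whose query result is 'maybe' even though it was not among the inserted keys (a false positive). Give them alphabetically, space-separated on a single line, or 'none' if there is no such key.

Answer: bee ram

Derivation:
Start: bits=0000000
After insert 'cow': sets bits 0 4 6 -> bits=1000101
After insert 'ape': sets bits 2 5 -> bits=1010111
After insert 'cat': sets bits 1 2 4 -> bits=1110111
After insert 'fox': sets bits 0 2 5 -> bits=1110111
Not inserted: bat bee hen koi ram — query each against bits=1110111:
query bat: checks bit3=0, bit4=1, bit6=1 (has a 0) -> no => not a false positive
query bee: checks bit4=1, bit5=1 (all 1) -> maybe => FALSE POSITIVE
query hen: checks bit0=1, bit3=0, bit6=1 (has a 0) -> no => not a false positive
query koi: checks bit3=0, bit6=1 (has a 0) -> no => not a false positive
query ram: checks bit4=1, bit5=1 (all 1) -> maybe => FALSE POSITIVE
False positives (alphabetical): bee ram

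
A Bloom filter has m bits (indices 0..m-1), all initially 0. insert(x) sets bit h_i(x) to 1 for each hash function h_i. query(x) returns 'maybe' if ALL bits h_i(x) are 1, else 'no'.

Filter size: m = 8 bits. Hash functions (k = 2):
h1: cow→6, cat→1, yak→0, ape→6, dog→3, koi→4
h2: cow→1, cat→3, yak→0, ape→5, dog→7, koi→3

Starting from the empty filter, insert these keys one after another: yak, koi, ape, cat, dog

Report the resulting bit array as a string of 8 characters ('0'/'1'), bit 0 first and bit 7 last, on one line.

Start: bits=00000000
After insert 'yak': sets bits 0 -> bits=10000000
After insert 'koi': sets bits 3 4 -> bits=10011000
After insert 'ape': sets bits 5 6 -> bits=10011110
After insert 'cat': sets bits 1 3 -> bits=11011110
After insert 'dog': sets bits 3 7 -> bits=11011111

Answer: 11011111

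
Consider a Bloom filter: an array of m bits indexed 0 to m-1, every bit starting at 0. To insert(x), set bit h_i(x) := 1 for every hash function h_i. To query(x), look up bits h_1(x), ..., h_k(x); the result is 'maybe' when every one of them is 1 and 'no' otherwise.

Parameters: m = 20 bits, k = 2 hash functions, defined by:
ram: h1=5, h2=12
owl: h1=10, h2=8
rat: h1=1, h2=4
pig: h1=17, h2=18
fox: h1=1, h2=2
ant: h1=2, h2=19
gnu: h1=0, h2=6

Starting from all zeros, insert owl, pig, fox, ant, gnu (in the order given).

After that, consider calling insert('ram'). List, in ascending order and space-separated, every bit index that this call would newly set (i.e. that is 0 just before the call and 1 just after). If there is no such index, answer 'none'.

Answer: 5 12

Derivation:
Start: bits=00000000000000000000
After insert 'owl': sets bits 8 10 -> bits=00000000101000000000
After insert 'pig': sets bits 17 18 -> bits=00000000101000000110
After insert 'fox': sets bits 1 2 -> bits=01100000101000000110
After insert 'ant': sets bits 2 19 -> bits=01100000101000000111
After insert 'gnu': sets bits 0 6 -> bits=11100010101000000111
insert 'ram' would touch bits 5 12; currently bit5=0, bit12=0
Bits that are 0 among those (would change 0->1): 5 12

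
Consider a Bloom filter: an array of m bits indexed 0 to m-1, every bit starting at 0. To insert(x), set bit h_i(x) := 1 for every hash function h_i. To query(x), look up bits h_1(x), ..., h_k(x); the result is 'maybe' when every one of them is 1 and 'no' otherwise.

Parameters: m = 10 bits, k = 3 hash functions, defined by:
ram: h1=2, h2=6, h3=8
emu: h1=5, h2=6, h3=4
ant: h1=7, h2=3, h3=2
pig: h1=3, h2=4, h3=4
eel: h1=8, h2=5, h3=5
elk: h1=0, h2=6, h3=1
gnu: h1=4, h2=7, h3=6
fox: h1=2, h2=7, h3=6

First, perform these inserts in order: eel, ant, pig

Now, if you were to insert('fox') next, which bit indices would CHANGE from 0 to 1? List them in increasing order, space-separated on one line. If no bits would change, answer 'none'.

Answer: 6

Derivation:
Start: bits=0000000000
After insert 'eel': sets bits 5 8 -> bits=0000010010
After insert 'ant': sets bits 2 3 7 -> bits=0011010110
After insert 'pig': sets bits 3 4 -> bits=0011110110
insert 'fox' would touch bits 2 6 7; currently bit2=1, bit6=0, bit7=1
Bits that are 0 among those (would change 0->1): 6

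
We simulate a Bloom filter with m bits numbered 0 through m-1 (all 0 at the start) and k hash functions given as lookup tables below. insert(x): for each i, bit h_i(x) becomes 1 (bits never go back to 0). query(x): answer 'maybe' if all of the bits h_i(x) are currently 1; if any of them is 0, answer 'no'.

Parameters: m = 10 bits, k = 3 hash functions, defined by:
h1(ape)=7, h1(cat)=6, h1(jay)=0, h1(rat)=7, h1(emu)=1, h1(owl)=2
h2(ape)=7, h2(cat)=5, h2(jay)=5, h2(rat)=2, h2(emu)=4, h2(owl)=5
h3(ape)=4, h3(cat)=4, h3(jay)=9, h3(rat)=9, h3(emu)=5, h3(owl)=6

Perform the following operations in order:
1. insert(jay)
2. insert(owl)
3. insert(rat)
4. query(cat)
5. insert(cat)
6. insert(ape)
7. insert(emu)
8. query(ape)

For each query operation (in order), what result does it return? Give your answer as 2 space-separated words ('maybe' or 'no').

Answer: no maybe

Derivation:
Start: bits=0000000000
Op 1: insert jay -> sets bits 0 5 9 -> bits=1000010001
Op 2: insert owl -> sets bits 2 5 6 -> bits=1010011001
Op 3: insert rat -> sets bits 2 7 9 -> bits=1010011101
Op 4: query cat -> checks bit4=0, bit5=1, bit6=1 (has a 0) -> no
Op 5: insert cat -> sets bits 4 5 6 -> bits=1010111101
Op 6: insert ape -> sets bits 4 7 -> bits=1010111101
Op 7: insert emu -> sets bits 1 4 5 -> bits=1110111101
Op 8: query ape -> checks bit4=1, bit7=1 (all 1) -> maybe
Query results in order: no maybe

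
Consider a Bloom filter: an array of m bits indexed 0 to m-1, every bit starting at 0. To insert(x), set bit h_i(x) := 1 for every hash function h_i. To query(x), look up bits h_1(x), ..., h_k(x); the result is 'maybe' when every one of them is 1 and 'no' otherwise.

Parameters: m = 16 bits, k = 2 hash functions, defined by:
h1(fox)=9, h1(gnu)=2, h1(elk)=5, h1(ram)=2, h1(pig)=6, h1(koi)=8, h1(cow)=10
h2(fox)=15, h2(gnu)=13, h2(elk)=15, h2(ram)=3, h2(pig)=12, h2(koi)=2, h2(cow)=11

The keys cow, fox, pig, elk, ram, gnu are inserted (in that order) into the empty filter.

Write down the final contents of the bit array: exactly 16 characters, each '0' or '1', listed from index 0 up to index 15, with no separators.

Answer: 0011011001111101

Derivation:
Start: bits=0000000000000000
After insert 'cow': sets bits 10 11 -> bits=0000000000110000
After insert 'fox': sets bits 9 15 -> bits=0000000001110001
After insert 'pig': sets bits 6 12 -> bits=0000001001111001
After insert 'elk': sets bits 5 15 -> bits=0000011001111001
After insert 'ram': sets bits 2 3 -> bits=0011011001111001
After insert 'gnu': sets bits 2 13 -> bits=0011011001111101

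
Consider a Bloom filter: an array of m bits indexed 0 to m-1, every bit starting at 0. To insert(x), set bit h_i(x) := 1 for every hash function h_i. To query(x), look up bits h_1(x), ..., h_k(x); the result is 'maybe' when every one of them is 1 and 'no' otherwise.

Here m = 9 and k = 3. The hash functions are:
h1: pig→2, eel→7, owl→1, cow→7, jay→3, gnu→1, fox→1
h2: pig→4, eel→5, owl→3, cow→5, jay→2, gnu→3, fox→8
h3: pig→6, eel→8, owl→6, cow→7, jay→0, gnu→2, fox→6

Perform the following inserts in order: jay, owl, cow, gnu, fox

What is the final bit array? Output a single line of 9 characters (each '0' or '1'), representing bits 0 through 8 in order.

Answer: 111101111

Derivation:
Start: bits=000000000
After insert 'jay': sets bits 0 2 3 -> bits=101100000
After insert 'owl': sets bits 1 3 6 -> bits=111100100
After insert 'cow': sets bits 5 7 -> bits=111101110
After insert 'gnu': sets bits 1 2 3 -> bits=111101110
After insert 'fox': sets bits 1 6 8 -> bits=111101111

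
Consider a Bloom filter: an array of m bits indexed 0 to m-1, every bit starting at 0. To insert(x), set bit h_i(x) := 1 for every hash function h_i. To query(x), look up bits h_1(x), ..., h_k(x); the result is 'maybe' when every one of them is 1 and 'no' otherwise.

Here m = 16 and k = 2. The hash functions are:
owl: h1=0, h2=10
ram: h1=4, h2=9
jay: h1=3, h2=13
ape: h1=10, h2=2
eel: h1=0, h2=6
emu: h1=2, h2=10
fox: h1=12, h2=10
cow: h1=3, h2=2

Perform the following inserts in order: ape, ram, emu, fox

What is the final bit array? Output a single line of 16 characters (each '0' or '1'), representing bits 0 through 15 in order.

Answer: 0010100001101000

Derivation:
Start: bits=0000000000000000
After insert 'ape': sets bits 2 10 -> bits=0010000000100000
After insert 'ram': sets bits 4 9 -> bits=0010100001100000
After insert 'emu': sets bits 2 10 -> bits=0010100001100000
After insert 'fox': sets bits 10 12 -> bits=0010100001101000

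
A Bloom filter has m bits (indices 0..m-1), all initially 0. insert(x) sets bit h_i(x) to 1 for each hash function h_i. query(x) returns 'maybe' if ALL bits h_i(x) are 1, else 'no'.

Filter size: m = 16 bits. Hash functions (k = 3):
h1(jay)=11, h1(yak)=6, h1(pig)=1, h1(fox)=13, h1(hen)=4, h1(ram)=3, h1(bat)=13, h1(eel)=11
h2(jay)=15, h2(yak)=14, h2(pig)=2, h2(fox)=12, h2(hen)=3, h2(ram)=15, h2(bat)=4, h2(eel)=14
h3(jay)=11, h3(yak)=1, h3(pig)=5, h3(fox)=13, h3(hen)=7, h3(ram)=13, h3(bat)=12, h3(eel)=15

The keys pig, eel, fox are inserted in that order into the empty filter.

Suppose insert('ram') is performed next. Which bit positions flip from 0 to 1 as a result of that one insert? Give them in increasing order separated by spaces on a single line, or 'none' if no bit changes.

Answer: 3

Derivation:
Start: bits=0000000000000000
After insert 'pig': sets bits 1 2 5 -> bits=0110010000000000
After insert 'eel': sets bits 11 14 15 -> bits=0110010000010011
After insert 'fox': sets bits 12 13 -> bits=0110010000011111
insert 'ram' would touch bits 3 13 15; currently bit3=0, bit13=1, bit15=1
Bits that are 0 among those (would change 0->1): 3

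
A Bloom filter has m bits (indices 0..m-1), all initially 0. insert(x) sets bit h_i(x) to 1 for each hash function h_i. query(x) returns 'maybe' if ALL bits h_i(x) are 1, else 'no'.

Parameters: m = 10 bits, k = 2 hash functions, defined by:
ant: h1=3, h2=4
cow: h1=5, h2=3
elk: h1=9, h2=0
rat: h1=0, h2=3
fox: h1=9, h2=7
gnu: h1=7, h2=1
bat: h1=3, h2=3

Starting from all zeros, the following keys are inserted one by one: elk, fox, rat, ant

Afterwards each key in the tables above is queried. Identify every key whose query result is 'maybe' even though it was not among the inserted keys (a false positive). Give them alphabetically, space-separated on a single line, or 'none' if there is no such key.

Start: bits=0000000000
After insert 'elk': sets bits 0 9 -> bits=1000000001
After insert 'fox': sets bits 7 9 -> bits=1000000101
After insert 'rat': sets bits 0 3 -> bits=1001000101
After insert 'ant': sets bits 3 4 -> bits=1001100101
Not inserted: bat cow gnu — query each against bits=1001100101:
query bat: checks bit3=1 (all 1) -> maybe => FALSE POSITIVE
query cow: checks bit3=1, bit5=0 (has a 0) -> no => not a false positive
query gnu: checks bit1=0, bit7=1 (has a 0) -> no => not a false positive
False positives (alphabetical): bat

Answer: bat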